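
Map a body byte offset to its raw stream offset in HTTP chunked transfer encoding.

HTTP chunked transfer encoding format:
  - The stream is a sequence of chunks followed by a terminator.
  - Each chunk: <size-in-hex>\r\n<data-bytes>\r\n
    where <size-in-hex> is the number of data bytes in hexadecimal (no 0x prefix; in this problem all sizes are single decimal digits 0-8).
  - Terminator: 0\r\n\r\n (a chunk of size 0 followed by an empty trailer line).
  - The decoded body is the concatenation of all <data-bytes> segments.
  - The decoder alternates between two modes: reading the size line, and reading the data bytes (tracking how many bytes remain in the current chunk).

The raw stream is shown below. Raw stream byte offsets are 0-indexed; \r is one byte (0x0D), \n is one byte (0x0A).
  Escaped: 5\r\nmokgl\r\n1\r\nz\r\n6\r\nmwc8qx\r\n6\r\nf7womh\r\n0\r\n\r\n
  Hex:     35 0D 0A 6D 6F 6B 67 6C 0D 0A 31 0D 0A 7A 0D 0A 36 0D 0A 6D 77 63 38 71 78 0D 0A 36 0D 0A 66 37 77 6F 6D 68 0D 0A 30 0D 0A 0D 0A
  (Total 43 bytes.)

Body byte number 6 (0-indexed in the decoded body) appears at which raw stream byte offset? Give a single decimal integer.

Answer: 19

Derivation:
Chunk 1: stream[0..1]='5' size=0x5=5, data at stream[3..8]='mokgl' -> body[0..5], body so far='mokgl'
Chunk 2: stream[10..11]='1' size=0x1=1, data at stream[13..14]='z' -> body[5..6], body so far='mokglz'
Chunk 3: stream[16..17]='6' size=0x6=6, data at stream[19..25]='mwc8qx' -> body[6..12], body so far='mokglzmwc8qx'
Chunk 4: stream[27..28]='6' size=0x6=6, data at stream[30..36]='f7womh' -> body[12..18], body so far='mokglzmwc8qxf7womh'
Chunk 5: stream[38..39]='0' size=0 (terminator). Final body='mokglzmwc8qxf7womh' (18 bytes)
Body byte 6 at stream offset 19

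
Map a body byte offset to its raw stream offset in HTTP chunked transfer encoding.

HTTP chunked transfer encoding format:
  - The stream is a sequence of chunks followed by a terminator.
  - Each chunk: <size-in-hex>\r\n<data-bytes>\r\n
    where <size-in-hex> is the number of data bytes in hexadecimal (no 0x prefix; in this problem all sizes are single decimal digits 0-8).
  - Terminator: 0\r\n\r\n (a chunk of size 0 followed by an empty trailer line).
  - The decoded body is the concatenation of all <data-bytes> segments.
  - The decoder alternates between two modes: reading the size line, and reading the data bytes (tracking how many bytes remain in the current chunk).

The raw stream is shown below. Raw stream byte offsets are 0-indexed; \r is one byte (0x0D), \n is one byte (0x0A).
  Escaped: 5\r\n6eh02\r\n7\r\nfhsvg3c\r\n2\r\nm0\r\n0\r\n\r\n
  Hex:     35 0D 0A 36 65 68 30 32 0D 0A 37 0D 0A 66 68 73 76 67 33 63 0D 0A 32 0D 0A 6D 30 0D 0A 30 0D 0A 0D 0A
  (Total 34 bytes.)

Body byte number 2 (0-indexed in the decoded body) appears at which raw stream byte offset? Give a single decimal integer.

Chunk 1: stream[0..1]='5' size=0x5=5, data at stream[3..8]='6eh02' -> body[0..5], body so far='6eh02'
Chunk 2: stream[10..11]='7' size=0x7=7, data at stream[13..20]='fhsvg3c' -> body[5..12], body so far='6eh02fhsvg3c'
Chunk 3: stream[22..23]='2' size=0x2=2, data at stream[25..27]='m0' -> body[12..14], body so far='6eh02fhsvg3cm0'
Chunk 4: stream[29..30]='0' size=0 (terminator). Final body='6eh02fhsvg3cm0' (14 bytes)
Body byte 2 at stream offset 5

Answer: 5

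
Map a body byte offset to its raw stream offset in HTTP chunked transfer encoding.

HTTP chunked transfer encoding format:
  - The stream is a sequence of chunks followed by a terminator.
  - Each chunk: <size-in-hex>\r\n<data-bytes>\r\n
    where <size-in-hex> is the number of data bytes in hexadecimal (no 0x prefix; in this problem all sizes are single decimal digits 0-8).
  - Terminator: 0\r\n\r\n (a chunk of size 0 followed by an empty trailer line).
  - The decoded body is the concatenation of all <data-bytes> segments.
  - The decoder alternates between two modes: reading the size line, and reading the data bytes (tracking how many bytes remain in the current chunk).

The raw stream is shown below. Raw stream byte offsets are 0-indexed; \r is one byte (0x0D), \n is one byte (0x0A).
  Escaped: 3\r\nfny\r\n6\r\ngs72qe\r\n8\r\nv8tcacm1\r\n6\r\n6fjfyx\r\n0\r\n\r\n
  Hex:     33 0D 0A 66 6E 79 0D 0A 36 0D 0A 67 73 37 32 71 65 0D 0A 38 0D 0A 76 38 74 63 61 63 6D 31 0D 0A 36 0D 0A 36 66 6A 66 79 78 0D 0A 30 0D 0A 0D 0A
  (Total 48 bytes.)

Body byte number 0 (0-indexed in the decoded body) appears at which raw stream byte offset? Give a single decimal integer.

Answer: 3

Derivation:
Chunk 1: stream[0..1]='3' size=0x3=3, data at stream[3..6]='fny' -> body[0..3], body so far='fny'
Chunk 2: stream[8..9]='6' size=0x6=6, data at stream[11..17]='gs72qe' -> body[3..9], body so far='fnygs72qe'
Chunk 3: stream[19..20]='8' size=0x8=8, data at stream[22..30]='v8tcacm1' -> body[9..17], body so far='fnygs72qev8tcacm1'
Chunk 4: stream[32..33]='6' size=0x6=6, data at stream[35..41]='6fjfyx' -> body[17..23], body so far='fnygs72qev8tcacm16fjfyx'
Chunk 5: stream[43..44]='0' size=0 (terminator). Final body='fnygs72qev8tcacm16fjfyx' (23 bytes)
Body byte 0 at stream offset 3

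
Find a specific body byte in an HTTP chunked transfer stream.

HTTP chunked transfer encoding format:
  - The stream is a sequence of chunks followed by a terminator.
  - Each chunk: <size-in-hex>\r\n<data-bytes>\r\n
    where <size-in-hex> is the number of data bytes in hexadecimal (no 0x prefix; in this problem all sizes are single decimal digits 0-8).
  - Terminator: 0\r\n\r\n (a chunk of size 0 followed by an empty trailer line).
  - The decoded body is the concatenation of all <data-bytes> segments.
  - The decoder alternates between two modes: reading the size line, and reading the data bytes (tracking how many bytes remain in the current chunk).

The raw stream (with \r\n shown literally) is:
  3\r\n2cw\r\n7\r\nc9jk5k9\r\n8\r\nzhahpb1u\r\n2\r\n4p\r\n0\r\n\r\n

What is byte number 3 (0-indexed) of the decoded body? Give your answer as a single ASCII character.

Chunk 1: stream[0..1]='3' size=0x3=3, data at stream[3..6]='2cw' -> body[0..3], body so far='2cw'
Chunk 2: stream[8..9]='7' size=0x7=7, data at stream[11..18]='c9jk5k9' -> body[3..10], body so far='2cwc9jk5k9'
Chunk 3: stream[20..21]='8' size=0x8=8, data at stream[23..31]='zhahpb1u' -> body[10..18], body so far='2cwc9jk5k9zhahpb1u'
Chunk 4: stream[33..34]='2' size=0x2=2, data at stream[36..38]='4p' -> body[18..20], body so far='2cwc9jk5k9zhahpb1u4p'
Chunk 5: stream[40..41]='0' size=0 (terminator). Final body='2cwc9jk5k9zhahpb1u4p' (20 bytes)
Body byte 3 = 'c'

Answer: c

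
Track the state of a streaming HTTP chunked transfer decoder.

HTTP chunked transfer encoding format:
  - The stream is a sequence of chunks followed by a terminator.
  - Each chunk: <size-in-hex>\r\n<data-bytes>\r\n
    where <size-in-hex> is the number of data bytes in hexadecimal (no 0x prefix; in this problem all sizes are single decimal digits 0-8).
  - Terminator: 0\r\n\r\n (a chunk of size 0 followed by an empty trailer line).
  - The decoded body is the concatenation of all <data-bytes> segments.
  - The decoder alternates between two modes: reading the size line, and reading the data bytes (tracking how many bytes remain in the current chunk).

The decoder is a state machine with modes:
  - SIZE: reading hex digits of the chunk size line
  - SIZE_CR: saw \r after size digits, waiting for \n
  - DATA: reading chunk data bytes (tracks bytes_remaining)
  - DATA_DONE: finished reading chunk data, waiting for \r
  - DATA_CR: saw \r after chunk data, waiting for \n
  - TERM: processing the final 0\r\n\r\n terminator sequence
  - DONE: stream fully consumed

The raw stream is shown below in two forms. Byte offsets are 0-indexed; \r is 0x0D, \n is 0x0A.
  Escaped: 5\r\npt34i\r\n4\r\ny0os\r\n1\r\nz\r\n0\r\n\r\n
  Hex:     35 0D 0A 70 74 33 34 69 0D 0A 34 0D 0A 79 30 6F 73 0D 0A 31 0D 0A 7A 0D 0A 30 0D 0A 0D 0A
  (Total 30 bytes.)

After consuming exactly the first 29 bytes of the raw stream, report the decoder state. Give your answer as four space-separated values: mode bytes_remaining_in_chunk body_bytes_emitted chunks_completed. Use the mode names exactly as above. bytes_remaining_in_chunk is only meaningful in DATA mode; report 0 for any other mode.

Answer: TERM 0 10 3

Derivation:
Byte 0 = '5': mode=SIZE remaining=0 emitted=0 chunks_done=0
Byte 1 = 0x0D: mode=SIZE_CR remaining=0 emitted=0 chunks_done=0
Byte 2 = 0x0A: mode=DATA remaining=5 emitted=0 chunks_done=0
Byte 3 = 'p': mode=DATA remaining=4 emitted=1 chunks_done=0
Byte 4 = 't': mode=DATA remaining=3 emitted=2 chunks_done=0
Byte 5 = '3': mode=DATA remaining=2 emitted=3 chunks_done=0
Byte 6 = '4': mode=DATA remaining=1 emitted=4 chunks_done=0
Byte 7 = 'i': mode=DATA_DONE remaining=0 emitted=5 chunks_done=0
Byte 8 = 0x0D: mode=DATA_CR remaining=0 emitted=5 chunks_done=0
Byte 9 = 0x0A: mode=SIZE remaining=0 emitted=5 chunks_done=1
Byte 10 = '4': mode=SIZE remaining=0 emitted=5 chunks_done=1
Byte 11 = 0x0D: mode=SIZE_CR remaining=0 emitted=5 chunks_done=1
Byte 12 = 0x0A: mode=DATA remaining=4 emitted=5 chunks_done=1
Byte 13 = 'y': mode=DATA remaining=3 emitted=6 chunks_done=1
Byte 14 = '0': mode=DATA remaining=2 emitted=7 chunks_done=1
Byte 15 = 'o': mode=DATA remaining=1 emitted=8 chunks_done=1
Byte 16 = 's': mode=DATA_DONE remaining=0 emitted=9 chunks_done=1
Byte 17 = 0x0D: mode=DATA_CR remaining=0 emitted=9 chunks_done=1
Byte 18 = 0x0A: mode=SIZE remaining=0 emitted=9 chunks_done=2
Byte 19 = '1': mode=SIZE remaining=0 emitted=9 chunks_done=2
Byte 20 = 0x0D: mode=SIZE_CR remaining=0 emitted=9 chunks_done=2
Byte 21 = 0x0A: mode=DATA remaining=1 emitted=9 chunks_done=2
Byte 22 = 'z': mode=DATA_DONE remaining=0 emitted=10 chunks_done=2
Byte 23 = 0x0D: mode=DATA_CR remaining=0 emitted=10 chunks_done=2
Byte 24 = 0x0A: mode=SIZE remaining=0 emitted=10 chunks_done=3
Byte 25 = '0': mode=SIZE remaining=0 emitted=10 chunks_done=3
Byte 26 = 0x0D: mode=SIZE_CR remaining=0 emitted=10 chunks_done=3
Byte 27 = 0x0A: mode=TERM remaining=0 emitted=10 chunks_done=3
Byte 28 = 0x0D: mode=TERM remaining=0 emitted=10 chunks_done=3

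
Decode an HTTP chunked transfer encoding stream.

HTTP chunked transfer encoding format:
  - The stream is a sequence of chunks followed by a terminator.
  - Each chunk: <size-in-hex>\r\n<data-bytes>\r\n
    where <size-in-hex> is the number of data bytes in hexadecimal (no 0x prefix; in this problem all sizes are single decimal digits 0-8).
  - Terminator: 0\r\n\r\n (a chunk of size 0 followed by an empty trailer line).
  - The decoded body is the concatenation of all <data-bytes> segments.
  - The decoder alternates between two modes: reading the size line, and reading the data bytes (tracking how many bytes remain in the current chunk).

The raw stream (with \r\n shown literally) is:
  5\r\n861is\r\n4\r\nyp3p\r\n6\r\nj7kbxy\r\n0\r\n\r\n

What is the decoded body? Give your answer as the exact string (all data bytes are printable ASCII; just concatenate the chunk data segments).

Answer: 861isyp3pj7kbxy

Derivation:
Chunk 1: stream[0..1]='5' size=0x5=5, data at stream[3..8]='861is' -> body[0..5], body so far='861is'
Chunk 2: stream[10..11]='4' size=0x4=4, data at stream[13..17]='yp3p' -> body[5..9], body so far='861isyp3p'
Chunk 3: stream[19..20]='6' size=0x6=6, data at stream[22..28]='j7kbxy' -> body[9..15], body so far='861isyp3pj7kbxy'
Chunk 4: stream[30..31]='0' size=0 (terminator). Final body='861isyp3pj7kbxy' (15 bytes)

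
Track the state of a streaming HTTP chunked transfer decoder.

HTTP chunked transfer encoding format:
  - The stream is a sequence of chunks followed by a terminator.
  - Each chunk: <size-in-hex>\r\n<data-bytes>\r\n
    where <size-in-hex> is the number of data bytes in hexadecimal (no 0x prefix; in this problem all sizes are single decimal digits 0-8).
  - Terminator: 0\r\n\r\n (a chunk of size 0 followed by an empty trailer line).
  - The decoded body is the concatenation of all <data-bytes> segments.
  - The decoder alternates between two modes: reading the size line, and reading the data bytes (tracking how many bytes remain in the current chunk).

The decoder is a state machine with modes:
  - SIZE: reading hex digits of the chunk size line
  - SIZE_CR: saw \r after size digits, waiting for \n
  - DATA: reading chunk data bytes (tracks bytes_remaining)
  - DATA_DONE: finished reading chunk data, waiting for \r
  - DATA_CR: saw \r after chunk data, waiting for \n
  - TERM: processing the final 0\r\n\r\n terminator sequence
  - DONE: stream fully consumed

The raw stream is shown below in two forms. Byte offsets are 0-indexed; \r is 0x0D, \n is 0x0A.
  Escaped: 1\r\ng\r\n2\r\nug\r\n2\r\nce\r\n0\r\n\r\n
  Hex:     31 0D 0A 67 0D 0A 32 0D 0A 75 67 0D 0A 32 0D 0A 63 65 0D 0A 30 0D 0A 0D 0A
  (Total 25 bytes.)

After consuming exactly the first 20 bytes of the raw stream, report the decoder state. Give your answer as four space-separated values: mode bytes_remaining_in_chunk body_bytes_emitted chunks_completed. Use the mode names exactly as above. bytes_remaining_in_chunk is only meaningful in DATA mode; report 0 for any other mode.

Byte 0 = '1': mode=SIZE remaining=0 emitted=0 chunks_done=0
Byte 1 = 0x0D: mode=SIZE_CR remaining=0 emitted=0 chunks_done=0
Byte 2 = 0x0A: mode=DATA remaining=1 emitted=0 chunks_done=0
Byte 3 = 'g': mode=DATA_DONE remaining=0 emitted=1 chunks_done=0
Byte 4 = 0x0D: mode=DATA_CR remaining=0 emitted=1 chunks_done=0
Byte 5 = 0x0A: mode=SIZE remaining=0 emitted=1 chunks_done=1
Byte 6 = '2': mode=SIZE remaining=0 emitted=1 chunks_done=1
Byte 7 = 0x0D: mode=SIZE_CR remaining=0 emitted=1 chunks_done=1
Byte 8 = 0x0A: mode=DATA remaining=2 emitted=1 chunks_done=1
Byte 9 = 'u': mode=DATA remaining=1 emitted=2 chunks_done=1
Byte 10 = 'g': mode=DATA_DONE remaining=0 emitted=3 chunks_done=1
Byte 11 = 0x0D: mode=DATA_CR remaining=0 emitted=3 chunks_done=1
Byte 12 = 0x0A: mode=SIZE remaining=0 emitted=3 chunks_done=2
Byte 13 = '2': mode=SIZE remaining=0 emitted=3 chunks_done=2
Byte 14 = 0x0D: mode=SIZE_CR remaining=0 emitted=3 chunks_done=2
Byte 15 = 0x0A: mode=DATA remaining=2 emitted=3 chunks_done=2
Byte 16 = 'c': mode=DATA remaining=1 emitted=4 chunks_done=2
Byte 17 = 'e': mode=DATA_DONE remaining=0 emitted=5 chunks_done=2
Byte 18 = 0x0D: mode=DATA_CR remaining=0 emitted=5 chunks_done=2
Byte 19 = 0x0A: mode=SIZE remaining=0 emitted=5 chunks_done=3

Answer: SIZE 0 5 3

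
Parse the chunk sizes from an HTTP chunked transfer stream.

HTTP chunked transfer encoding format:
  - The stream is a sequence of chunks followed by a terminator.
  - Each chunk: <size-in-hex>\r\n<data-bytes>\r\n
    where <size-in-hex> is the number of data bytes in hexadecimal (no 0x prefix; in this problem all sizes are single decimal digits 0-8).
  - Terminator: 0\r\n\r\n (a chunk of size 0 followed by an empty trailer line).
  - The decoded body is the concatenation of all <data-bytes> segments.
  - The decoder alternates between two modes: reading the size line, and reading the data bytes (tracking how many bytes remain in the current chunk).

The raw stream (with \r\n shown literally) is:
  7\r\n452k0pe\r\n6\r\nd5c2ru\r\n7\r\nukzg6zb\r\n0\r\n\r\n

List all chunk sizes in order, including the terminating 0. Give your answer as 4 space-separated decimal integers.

Answer: 7 6 7 0

Derivation:
Chunk 1: stream[0..1]='7' size=0x7=7, data at stream[3..10]='452k0pe' -> body[0..7], body so far='452k0pe'
Chunk 2: stream[12..13]='6' size=0x6=6, data at stream[15..21]='d5c2ru' -> body[7..13], body so far='452k0ped5c2ru'
Chunk 3: stream[23..24]='7' size=0x7=7, data at stream[26..33]='ukzg6zb' -> body[13..20], body so far='452k0ped5c2ruukzg6zb'
Chunk 4: stream[35..36]='0' size=0 (terminator). Final body='452k0ped5c2ruukzg6zb' (20 bytes)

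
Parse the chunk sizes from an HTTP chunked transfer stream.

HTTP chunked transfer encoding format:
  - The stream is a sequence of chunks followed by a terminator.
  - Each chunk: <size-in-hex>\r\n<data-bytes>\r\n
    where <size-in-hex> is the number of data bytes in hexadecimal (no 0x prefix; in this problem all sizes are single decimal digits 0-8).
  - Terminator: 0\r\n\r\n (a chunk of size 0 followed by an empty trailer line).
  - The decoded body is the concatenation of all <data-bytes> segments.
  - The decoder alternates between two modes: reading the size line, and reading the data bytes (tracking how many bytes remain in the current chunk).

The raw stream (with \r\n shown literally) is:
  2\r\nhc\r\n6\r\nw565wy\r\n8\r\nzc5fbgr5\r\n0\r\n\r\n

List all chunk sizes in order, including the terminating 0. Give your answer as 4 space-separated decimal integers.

Chunk 1: stream[0..1]='2' size=0x2=2, data at stream[3..5]='hc' -> body[0..2], body so far='hc'
Chunk 2: stream[7..8]='6' size=0x6=6, data at stream[10..16]='w565wy' -> body[2..8], body so far='hcw565wy'
Chunk 3: stream[18..19]='8' size=0x8=8, data at stream[21..29]='zc5fbgr5' -> body[8..16], body so far='hcw565wyzc5fbgr5'
Chunk 4: stream[31..32]='0' size=0 (terminator). Final body='hcw565wyzc5fbgr5' (16 bytes)

Answer: 2 6 8 0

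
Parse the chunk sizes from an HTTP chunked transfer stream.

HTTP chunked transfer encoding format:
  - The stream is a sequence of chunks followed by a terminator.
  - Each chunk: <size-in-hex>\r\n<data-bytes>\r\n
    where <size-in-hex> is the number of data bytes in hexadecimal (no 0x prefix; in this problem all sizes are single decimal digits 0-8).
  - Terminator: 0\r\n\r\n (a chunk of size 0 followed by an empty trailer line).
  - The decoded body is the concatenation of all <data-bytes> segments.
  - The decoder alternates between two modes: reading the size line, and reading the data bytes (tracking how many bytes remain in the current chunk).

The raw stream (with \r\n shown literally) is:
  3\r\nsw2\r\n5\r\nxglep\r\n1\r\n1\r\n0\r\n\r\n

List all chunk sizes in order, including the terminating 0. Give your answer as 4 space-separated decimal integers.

Answer: 3 5 1 0

Derivation:
Chunk 1: stream[0..1]='3' size=0x3=3, data at stream[3..6]='sw2' -> body[0..3], body so far='sw2'
Chunk 2: stream[8..9]='5' size=0x5=5, data at stream[11..16]='xglep' -> body[3..8], body so far='sw2xglep'
Chunk 3: stream[18..19]='1' size=0x1=1, data at stream[21..22]='1' -> body[8..9], body so far='sw2xglep1'
Chunk 4: stream[24..25]='0' size=0 (terminator). Final body='sw2xglep1' (9 bytes)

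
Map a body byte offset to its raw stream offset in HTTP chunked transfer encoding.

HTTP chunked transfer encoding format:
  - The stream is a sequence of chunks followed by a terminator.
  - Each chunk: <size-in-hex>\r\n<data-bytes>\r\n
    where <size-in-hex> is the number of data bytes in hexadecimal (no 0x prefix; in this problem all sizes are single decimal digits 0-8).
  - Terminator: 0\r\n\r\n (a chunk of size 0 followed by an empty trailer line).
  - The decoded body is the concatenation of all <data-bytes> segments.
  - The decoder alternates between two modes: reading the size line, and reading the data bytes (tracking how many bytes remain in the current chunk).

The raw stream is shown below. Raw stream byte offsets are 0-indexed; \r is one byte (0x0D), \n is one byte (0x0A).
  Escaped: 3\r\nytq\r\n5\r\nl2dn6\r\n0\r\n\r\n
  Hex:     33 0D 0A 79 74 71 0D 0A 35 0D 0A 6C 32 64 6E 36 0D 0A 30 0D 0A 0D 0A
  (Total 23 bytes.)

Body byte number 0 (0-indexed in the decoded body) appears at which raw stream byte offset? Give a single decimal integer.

Answer: 3

Derivation:
Chunk 1: stream[0..1]='3' size=0x3=3, data at stream[3..6]='ytq' -> body[0..3], body so far='ytq'
Chunk 2: stream[8..9]='5' size=0x5=5, data at stream[11..16]='l2dn6' -> body[3..8], body so far='ytql2dn6'
Chunk 3: stream[18..19]='0' size=0 (terminator). Final body='ytql2dn6' (8 bytes)
Body byte 0 at stream offset 3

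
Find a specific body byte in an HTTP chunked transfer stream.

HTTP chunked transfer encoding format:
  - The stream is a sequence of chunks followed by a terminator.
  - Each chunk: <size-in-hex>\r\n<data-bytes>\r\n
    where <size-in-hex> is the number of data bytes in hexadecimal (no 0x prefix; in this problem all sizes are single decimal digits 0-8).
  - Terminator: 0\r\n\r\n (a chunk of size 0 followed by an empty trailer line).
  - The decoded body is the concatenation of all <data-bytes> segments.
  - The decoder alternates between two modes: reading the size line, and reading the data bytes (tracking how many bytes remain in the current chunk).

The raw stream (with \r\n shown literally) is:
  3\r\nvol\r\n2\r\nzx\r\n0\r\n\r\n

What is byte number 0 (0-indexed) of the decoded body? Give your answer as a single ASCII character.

Chunk 1: stream[0..1]='3' size=0x3=3, data at stream[3..6]='vol' -> body[0..3], body so far='vol'
Chunk 2: stream[8..9]='2' size=0x2=2, data at stream[11..13]='zx' -> body[3..5], body so far='volzx'
Chunk 3: stream[15..16]='0' size=0 (terminator). Final body='volzx' (5 bytes)
Body byte 0 = 'v'

Answer: v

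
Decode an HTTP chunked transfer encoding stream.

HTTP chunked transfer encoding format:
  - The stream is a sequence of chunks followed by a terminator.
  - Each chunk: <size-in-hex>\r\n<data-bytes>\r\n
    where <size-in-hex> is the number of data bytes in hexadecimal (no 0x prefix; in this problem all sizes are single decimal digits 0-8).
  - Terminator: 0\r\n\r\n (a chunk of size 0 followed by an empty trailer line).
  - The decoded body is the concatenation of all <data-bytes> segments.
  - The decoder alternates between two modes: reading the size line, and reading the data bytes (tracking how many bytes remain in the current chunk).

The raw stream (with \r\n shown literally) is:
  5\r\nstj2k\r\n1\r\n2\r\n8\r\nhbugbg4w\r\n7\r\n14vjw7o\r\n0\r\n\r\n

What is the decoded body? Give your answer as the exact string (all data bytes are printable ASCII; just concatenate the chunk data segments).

Chunk 1: stream[0..1]='5' size=0x5=5, data at stream[3..8]='stj2k' -> body[0..5], body so far='stj2k'
Chunk 2: stream[10..11]='1' size=0x1=1, data at stream[13..14]='2' -> body[5..6], body so far='stj2k2'
Chunk 3: stream[16..17]='8' size=0x8=8, data at stream[19..27]='hbugbg4w' -> body[6..14], body so far='stj2k2hbugbg4w'
Chunk 4: stream[29..30]='7' size=0x7=7, data at stream[32..39]='14vjw7o' -> body[14..21], body so far='stj2k2hbugbg4w14vjw7o'
Chunk 5: stream[41..42]='0' size=0 (terminator). Final body='stj2k2hbugbg4w14vjw7o' (21 bytes)

Answer: stj2k2hbugbg4w14vjw7o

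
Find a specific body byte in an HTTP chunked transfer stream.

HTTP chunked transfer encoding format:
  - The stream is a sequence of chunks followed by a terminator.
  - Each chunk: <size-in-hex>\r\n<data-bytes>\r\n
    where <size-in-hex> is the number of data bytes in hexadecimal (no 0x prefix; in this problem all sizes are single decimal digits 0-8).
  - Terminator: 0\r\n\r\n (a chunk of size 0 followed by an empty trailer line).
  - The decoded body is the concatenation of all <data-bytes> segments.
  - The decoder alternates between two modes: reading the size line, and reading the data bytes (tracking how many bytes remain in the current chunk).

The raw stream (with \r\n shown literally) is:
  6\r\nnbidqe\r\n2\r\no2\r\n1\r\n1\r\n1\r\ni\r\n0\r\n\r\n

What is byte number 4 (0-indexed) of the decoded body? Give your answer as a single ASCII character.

Answer: q

Derivation:
Chunk 1: stream[0..1]='6' size=0x6=6, data at stream[3..9]='nbidqe' -> body[0..6], body so far='nbidqe'
Chunk 2: stream[11..12]='2' size=0x2=2, data at stream[14..16]='o2' -> body[6..8], body so far='nbidqeo2'
Chunk 3: stream[18..19]='1' size=0x1=1, data at stream[21..22]='1' -> body[8..9], body so far='nbidqeo21'
Chunk 4: stream[24..25]='1' size=0x1=1, data at stream[27..28]='i' -> body[9..10], body so far='nbidqeo21i'
Chunk 5: stream[30..31]='0' size=0 (terminator). Final body='nbidqeo21i' (10 bytes)
Body byte 4 = 'q'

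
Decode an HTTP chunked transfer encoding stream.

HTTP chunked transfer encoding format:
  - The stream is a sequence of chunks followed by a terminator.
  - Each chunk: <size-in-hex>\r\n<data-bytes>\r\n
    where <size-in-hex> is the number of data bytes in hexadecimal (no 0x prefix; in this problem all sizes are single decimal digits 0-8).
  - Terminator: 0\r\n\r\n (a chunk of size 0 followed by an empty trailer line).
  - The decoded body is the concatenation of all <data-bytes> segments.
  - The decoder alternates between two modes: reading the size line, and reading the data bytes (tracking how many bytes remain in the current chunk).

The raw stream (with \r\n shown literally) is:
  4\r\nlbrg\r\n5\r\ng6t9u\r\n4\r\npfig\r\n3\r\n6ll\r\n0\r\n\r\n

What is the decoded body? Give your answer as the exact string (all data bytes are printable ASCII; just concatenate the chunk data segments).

Answer: lbrgg6t9upfig6ll

Derivation:
Chunk 1: stream[0..1]='4' size=0x4=4, data at stream[3..7]='lbrg' -> body[0..4], body so far='lbrg'
Chunk 2: stream[9..10]='5' size=0x5=5, data at stream[12..17]='g6t9u' -> body[4..9], body so far='lbrgg6t9u'
Chunk 3: stream[19..20]='4' size=0x4=4, data at stream[22..26]='pfig' -> body[9..13], body so far='lbrgg6t9upfig'
Chunk 4: stream[28..29]='3' size=0x3=3, data at stream[31..34]='6ll' -> body[13..16], body so far='lbrgg6t9upfig6ll'
Chunk 5: stream[36..37]='0' size=0 (terminator). Final body='lbrgg6t9upfig6ll' (16 bytes)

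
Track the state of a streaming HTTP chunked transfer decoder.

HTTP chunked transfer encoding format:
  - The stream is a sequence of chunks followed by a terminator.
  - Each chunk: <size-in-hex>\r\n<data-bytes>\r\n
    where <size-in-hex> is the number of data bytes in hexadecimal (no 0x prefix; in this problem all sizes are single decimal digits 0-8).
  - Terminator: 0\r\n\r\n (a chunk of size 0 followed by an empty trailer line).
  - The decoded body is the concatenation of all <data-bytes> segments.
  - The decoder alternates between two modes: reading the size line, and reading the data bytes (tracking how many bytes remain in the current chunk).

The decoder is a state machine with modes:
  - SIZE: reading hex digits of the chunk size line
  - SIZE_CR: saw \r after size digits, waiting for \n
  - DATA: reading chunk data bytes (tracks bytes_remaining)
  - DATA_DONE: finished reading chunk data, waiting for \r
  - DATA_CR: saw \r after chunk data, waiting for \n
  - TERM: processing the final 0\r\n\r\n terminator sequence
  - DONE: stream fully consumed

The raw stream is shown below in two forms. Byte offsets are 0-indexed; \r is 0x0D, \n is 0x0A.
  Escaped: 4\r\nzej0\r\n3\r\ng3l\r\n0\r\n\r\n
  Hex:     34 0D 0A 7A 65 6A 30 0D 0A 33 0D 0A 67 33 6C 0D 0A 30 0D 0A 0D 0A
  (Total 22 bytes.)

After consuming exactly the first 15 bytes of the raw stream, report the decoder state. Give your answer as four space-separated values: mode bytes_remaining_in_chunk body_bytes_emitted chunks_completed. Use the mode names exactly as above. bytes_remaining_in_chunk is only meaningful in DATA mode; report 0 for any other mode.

Answer: DATA_DONE 0 7 1

Derivation:
Byte 0 = '4': mode=SIZE remaining=0 emitted=0 chunks_done=0
Byte 1 = 0x0D: mode=SIZE_CR remaining=0 emitted=0 chunks_done=0
Byte 2 = 0x0A: mode=DATA remaining=4 emitted=0 chunks_done=0
Byte 3 = 'z': mode=DATA remaining=3 emitted=1 chunks_done=0
Byte 4 = 'e': mode=DATA remaining=2 emitted=2 chunks_done=0
Byte 5 = 'j': mode=DATA remaining=1 emitted=3 chunks_done=0
Byte 6 = '0': mode=DATA_DONE remaining=0 emitted=4 chunks_done=0
Byte 7 = 0x0D: mode=DATA_CR remaining=0 emitted=4 chunks_done=0
Byte 8 = 0x0A: mode=SIZE remaining=0 emitted=4 chunks_done=1
Byte 9 = '3': mode=SIZE remaining=0 emitted=4 chunks_done=1
Byte 10 = 0x0D: mode=SIZE_CR remaining=0 emitted=4 chunks_done=1
Byte 11 = 0x0A: mode=DATA remaining=3 emitted=4 chunks_done=1
Byte 12 = 'g': mode=DATA remaining=2 emitted=5 chunks_done=1
Byte 13 = '3': mode=DATA remaining=1 emitted=6 chunks_done=1
Byte 14 = 'l': mode=DATA_DONE remaining=0 emitted=7 chunks_done=1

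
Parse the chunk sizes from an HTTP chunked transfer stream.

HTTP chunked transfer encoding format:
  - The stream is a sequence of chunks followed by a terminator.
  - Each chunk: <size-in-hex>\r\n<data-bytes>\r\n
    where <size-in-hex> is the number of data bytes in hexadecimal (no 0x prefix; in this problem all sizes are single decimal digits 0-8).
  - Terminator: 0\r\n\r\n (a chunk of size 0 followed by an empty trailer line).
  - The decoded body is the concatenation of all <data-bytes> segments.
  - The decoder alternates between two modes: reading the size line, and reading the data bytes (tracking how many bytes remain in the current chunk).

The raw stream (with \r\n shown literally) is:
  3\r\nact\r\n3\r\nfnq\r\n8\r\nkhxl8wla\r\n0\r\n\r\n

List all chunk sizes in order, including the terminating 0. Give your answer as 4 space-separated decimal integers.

Answer: 3 3 8 0

Derivation:
Chunk 1: stream[0..1]='3' size=0x3=3, data at stream[3..6]='act' -> body[0..3], body so far='act'
Chunk 2: stream[8..9]='3' size=0x3=3, data at stream[11..14]='fnq' -> body[3..6], body so far='actfnq'
Chunk 3: stream[16..17]='8' size=0x8=8, data at stream[19..27]='khxl8wla' -> body[6..14], body so far='actfnqkhxl8wla'
Chunk 4: stream[29..30]='0' size=0 (terminator). Final body='actfnqkhxl8wla' (14 bytes)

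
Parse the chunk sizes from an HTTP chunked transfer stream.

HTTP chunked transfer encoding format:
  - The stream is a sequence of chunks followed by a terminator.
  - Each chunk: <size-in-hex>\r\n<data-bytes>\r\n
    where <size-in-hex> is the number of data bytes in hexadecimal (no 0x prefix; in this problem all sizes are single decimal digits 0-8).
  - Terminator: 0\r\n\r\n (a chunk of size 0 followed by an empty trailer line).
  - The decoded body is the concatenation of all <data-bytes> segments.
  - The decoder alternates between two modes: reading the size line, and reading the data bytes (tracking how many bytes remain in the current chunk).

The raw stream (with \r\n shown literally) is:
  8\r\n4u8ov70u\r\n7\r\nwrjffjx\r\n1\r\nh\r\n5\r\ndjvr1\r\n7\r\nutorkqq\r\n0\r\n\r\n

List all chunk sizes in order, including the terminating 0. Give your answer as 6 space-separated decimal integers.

Chunk 1: stream[0..1]='8' size=0x8=8, data at stream[3..11]='4u8ov70u' -> body[0..8], body so far='4u8ov70u'
Chunk 2: stream[13..14]='7' size=0x7=7, data at stream[16..23]='wrjffjx' -> body[8..15], body so far='4u8ov70uwrjffjx'
Chunk 3: stream[25..26]='1' size=0x1=1, data at stream[28..29]='h' -> body[15..16], body so far='4u8ov70uwrjffjxh'
Chunk 4: stream[31..32]='5' size=0x5=5, data at stream[34..39]='djvr1' -> body[16..21], body so far='4u8ov70uwrjffjxhdjvr1'
Chunk 5: stream[41..42]='7' size=0x7=7, data at stream[44..51]='utorkqq' -> body[21..28], body so far='4u8ov70uwrjffjxhdjvr1utorkqq'
Chunk 6: stream[53..54]='0' size=0 (terminator). Final body='4u8ov70uwrjffjxhdjvr1utorkqq' (28 bytes)

Answer: 8 7 1 5 7 0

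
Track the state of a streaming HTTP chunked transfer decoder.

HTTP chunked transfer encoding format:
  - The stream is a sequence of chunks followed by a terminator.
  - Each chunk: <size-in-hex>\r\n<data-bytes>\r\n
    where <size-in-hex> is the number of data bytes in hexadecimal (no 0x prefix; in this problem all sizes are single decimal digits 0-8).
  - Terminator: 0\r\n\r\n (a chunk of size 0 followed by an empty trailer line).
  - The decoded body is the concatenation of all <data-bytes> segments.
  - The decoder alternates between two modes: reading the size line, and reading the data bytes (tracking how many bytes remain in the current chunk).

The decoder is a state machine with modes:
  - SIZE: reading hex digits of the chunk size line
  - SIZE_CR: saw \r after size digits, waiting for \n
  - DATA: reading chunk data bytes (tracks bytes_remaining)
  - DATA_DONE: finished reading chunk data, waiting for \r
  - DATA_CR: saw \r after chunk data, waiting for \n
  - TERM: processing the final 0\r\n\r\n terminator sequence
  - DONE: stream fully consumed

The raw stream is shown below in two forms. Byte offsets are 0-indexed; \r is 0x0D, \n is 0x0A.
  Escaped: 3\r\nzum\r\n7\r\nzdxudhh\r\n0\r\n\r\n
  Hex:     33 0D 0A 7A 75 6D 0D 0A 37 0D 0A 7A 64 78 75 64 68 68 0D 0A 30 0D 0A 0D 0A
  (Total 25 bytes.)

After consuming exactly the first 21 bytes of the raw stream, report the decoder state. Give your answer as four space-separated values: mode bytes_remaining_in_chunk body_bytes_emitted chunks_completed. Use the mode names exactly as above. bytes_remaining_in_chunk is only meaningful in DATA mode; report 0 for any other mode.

Answer: SIZE 0 10 2

Derivation:
Byte 0 = '3': mode=SIZE remaining=0 emitted=0 chunks_done=0
Byte 1 = 0x0D: mode=SIZE_CR remaining=0 emitted=0 chunks_done=0
Byte 2 = 0x0A: mode=DATA remaining=3 emitted=0 chunks_done=0
Byte 3 = 'z': mode=DATA remaining=2 emitted=1 chunks_done=0
Byte 4 = 'u': mode=DATA remaining=1 emitted=2 chunks_done=0
Byte 5 = 'm': mode=DATA_DONE remaining=0 emitted=3 chunks_done=0
Byte 6 = 0x0D: mode=DATA_CR remaining=0 emitted=3 chunks_done=0
Byte 7 = 0x0A: mode=SIZE remaining=0 emitted=3 chunks_done=1
Byte 8 = '7': mode=SIZE remaining=0 emitted=3 chunks_done=1
Byte 9 = 0x0D: mode=SIZE_CR remaining=0 emitted=3 chunks_done=1
Byte 10 = 0x0A: mode=DATA remaining=7 emitted=3 chunks_done=1
Byte 11 = 'z': mode=DATA remaining=6 emitted=4 chunks_done=1
Byte 12 = 'd': mode=DATA remaining=5 emitted=5 chunks_done=1
Byte 13 = 'x': mode=DATA remaining=4 emitted=6 chunks_done=1
Byte 14 = 'u': mode=DATA remaining=3 emitted=7 chunks_done=1
Byte 15 = 'd': mode=DATA remaining=2 emitted=8 chunks_done=1
Byte 16 = 'h': mode=DATA remaining=1 emitted=9 chunks_done=1
Byte 17 = 'h': mode=DATA_DONE remaining=0 emitted=10 chunks_done=1
Byte 18 = 0x0D: mode=DATA_CR remaining=0 emitted=10 chunks_done=1
Byte 19 = 0x0A: mode=SIZE remaining=0 emitted=10 chunks_done=2
Byte 20 = '0': mode=SIZE remaining=0 emitted=10 chunks_done=2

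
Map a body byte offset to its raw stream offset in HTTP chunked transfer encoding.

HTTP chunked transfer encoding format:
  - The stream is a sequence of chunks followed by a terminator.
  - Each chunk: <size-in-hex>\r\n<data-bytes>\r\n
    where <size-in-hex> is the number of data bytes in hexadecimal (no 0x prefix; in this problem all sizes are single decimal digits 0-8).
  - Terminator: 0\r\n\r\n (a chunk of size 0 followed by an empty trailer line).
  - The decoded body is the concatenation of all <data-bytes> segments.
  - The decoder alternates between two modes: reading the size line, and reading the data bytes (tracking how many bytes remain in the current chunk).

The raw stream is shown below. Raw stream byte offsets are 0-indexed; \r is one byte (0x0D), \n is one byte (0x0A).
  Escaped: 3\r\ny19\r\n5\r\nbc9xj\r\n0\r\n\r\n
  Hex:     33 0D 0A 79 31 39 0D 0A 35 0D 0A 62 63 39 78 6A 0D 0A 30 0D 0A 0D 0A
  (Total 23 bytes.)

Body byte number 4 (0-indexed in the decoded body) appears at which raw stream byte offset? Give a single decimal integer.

Chunk 1: stream[0..1]='3' size=0x3=3, data at stream[3..6]='y19' -> body[0..3], body so far='y19'
Chunk 2: stream[8..9]='5' size=0x5=5, data at stream[11..16]='bc9xj' -> body[3..8], body so far='y19bc9xj'
Chunk 3: stream[18..19]='0' size=0 (terminator). Final body='y19bc9xj' (8 bytes)
Body byte 4 at stream offset 12

Answer: 12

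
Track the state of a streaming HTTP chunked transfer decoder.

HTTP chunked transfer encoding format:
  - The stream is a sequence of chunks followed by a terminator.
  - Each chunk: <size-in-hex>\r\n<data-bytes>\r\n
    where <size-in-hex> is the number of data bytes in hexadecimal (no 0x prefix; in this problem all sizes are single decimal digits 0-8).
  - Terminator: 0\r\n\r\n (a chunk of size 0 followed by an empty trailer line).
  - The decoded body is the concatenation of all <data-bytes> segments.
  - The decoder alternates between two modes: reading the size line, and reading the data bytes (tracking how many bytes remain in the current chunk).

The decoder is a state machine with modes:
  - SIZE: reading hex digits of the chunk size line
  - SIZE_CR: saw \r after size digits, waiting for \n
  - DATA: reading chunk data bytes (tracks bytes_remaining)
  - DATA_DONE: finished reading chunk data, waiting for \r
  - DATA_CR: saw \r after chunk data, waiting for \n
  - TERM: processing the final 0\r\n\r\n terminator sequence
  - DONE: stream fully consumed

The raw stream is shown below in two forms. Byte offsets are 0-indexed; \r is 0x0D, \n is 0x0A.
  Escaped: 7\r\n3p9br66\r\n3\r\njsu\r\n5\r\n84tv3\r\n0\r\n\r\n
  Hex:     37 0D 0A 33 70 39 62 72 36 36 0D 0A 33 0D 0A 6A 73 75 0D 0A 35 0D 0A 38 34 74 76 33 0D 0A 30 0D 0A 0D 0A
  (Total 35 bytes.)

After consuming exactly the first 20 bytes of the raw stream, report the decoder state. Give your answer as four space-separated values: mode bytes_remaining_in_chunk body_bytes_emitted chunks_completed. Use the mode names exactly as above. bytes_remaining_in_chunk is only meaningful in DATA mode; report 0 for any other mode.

Answer: SIZE 0 10 2

Derivation:
Byte 0 = '7': mode=SIZE remaining=0 emitted=0 chunks_done=0
Byte 1 = 0x0D: mode=SIZE_CR remaining=0 emitted=0 chunks_done=0
Byte 2 = 0x0A: mode=DATA remaining=7 emitted=0 chunks_done=0
Byte 3 = '3': mode=DATA remaining=6 emitted=1 chunks_done=0
Byte 4 = 'p': mode=DATA remaining=5 emitted=2 chunks_done=0
Byte 5 = '9': mode=DATA remaining=4 emitted=3 chunks_done=0
Byte 6 = 'b': mode=DATA remaining=3 emitted=4 chunks_done=0
Byte 7 = 'r': mode=DATA remaining=2 emitted=5 chunks_done=0
Byte 8 = '6': mode=DATA remaining=1 emitted=6 chunks_done=0
Byte 9 = '6': mode=DATA_DONE remaining=0 emitted=7 chunks_done=0
Byte 10 = 0x0D: mode=DATA_CR remaining=0 emitted=7 chunks_done=0
Byte 11 = 0x0A: mode=SIZE remaining=0 emitted=7 chunks_done=1
Byte 12 = '3': mode=SIZE remaining=0 emitted=7 chunks_done=1
Byte 13 = 0x0D: mode=SIZE_CR remaining=0 emitted=7 chunks_done=1
Byte 14 = 0x0A: mode=DATA remaining=3 emitted=7 chunks_done=1
Byte 15 = 'j': mode=DATA remaining=2 emitted=8 chunks_done=1
Byte 16 = 's': mode=DATA remaining=1 emitted=9 chunks_done=1
Byte 17 = 'u': mode=DATA_DONE remaining=0 emitted=10 chunks_done=1
Byte 18 = 0x0D: mode=DATA_CR remaining=0 emitted=10 chunks_done=1
Byte 19 = 0x0A: mode=SIZE remaining=0 emitted=10 chunks_done=2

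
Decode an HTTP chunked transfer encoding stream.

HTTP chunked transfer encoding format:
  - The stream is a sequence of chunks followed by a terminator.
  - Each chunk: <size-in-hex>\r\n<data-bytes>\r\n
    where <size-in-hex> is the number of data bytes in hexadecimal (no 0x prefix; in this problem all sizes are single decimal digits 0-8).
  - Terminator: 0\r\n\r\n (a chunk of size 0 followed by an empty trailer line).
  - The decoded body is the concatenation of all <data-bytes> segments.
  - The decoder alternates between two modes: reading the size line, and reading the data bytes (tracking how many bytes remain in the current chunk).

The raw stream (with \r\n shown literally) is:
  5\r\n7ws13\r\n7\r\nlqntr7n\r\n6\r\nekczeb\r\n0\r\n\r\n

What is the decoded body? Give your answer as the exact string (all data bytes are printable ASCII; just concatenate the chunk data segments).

Chunk 1: stream[0..1]='5' size=0x5=5, data at stream[3..8]='7ws13' -> body[0..5], body so far='7ws13'
Chunk 2: stream[10..11]='7' size=0x7=7, data at stream[13..20]='lqntr7n' -> body[5..12], body so far='7ws13lqntr7n'
Chunk 3: stream[22..23]='6' size=0x6=6, data at stream[25..31]='ekczeb' -> body[12..18], body so far='7ws13lqntr7nekczeb'
Chunk 4: stream[33..34]='0' size=0 (terminator). Final body='7ws13lqntr7nekczeb' (18 bytes)

Answer: 7ws13lqntr7nekczeb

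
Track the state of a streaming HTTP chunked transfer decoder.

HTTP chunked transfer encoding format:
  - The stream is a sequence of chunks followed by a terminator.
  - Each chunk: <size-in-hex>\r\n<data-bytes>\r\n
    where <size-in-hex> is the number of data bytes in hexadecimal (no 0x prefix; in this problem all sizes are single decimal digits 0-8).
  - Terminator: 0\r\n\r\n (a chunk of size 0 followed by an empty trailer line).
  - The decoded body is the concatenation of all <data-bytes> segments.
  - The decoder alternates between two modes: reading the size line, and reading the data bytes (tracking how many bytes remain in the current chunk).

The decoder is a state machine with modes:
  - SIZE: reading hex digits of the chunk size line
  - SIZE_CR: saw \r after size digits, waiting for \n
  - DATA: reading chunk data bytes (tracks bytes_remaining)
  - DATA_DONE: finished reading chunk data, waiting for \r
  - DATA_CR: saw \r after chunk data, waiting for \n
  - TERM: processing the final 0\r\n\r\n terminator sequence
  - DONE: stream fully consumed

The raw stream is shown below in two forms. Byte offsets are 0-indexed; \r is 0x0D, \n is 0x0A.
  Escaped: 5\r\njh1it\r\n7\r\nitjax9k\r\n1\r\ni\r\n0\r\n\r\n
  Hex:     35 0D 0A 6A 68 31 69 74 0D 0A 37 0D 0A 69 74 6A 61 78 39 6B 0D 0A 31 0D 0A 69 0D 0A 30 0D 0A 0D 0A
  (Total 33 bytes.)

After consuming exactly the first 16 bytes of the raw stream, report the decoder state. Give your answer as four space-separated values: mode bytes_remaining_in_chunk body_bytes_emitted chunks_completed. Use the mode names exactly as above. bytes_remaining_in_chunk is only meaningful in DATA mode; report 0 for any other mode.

Answer: DATA 4 8 1

Derivation:
Byte 0 = '5': mode=SIZE remaining=0 emitted=0 chunks_done=0
Byte 1 = 0x0D: mode=SIZE_CR remaining=0 emitted=0 chunks_done=0
Byte 2 = 0x0A: mode=DATA remaining=5 emitted=0 chunks_done=0
Byte 3 = 'j': mode=DATA remaining=4 emitted=1 chunks_done=0
Byte 4 = 'h': mode=DATA remaining=3 emitted=2 chunks_done=0
Byte 5 = '1': mode=DATA remaining=2 emitted=3 chunks_done=0
Byte 6 = 'i': mode=DATA remaining=1 emitted=4 chunks_done=0
Byte 7 = 't': mode=DATA_DONE remaining=0 emitted=5 chunks_done=0
Byte 8 = 0x0D: mode=DATA_CR remaining=0 emitted=5 chunks_done=0
Byte 9 = 0x0A: mode=SIZE remaining=0 emitted=5 chunks_done=1
Byte 10 = '7': mode=SIZE remaining=0 emitted=5 chunks_done=1
Byte 11 = 0x0D: mode=SIZE_CR remaining=0 emitted=5 chunks_done=1
Byte 12 = 0x0A: mode=DATA remaining=7 emitted=5 chunks_done=1
Byte 13 = 'i': mode=DATA remaining=6 emitted=6 chunks_done=1
Byte 14 = 't': mode=DATA remaining=5 emitted=7 chunks_done=1
Byte 15 = 'j': mode=DATA remaining=4 emitted=8 chunks_done=1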